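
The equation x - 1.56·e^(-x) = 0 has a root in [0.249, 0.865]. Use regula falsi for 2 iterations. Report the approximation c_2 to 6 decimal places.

f(0.249000) = -0.967145, f(0.865000) = 0.208160
step 1: c = 0.755899, f(c) = 0.023342 > 0 → new bracket [0.249000, 0.755899]
step 2: c = 0.743954, f(c) = 0.002593 > 0 → new bracket [0.249000, 0.743954]

0.743954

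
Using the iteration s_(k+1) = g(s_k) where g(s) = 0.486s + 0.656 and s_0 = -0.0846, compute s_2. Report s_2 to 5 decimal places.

s_1 = g(-0.084600) = 0.614884
s_2 = g(0.614884) = 0.954834

0.95483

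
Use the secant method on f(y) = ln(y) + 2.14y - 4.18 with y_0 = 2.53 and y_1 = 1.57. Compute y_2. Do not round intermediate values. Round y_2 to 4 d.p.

1.7100

f(y_0) = 2.162419, f(y_1) = -0.369124
y_2 = 1.570000 - (-0.369124)·(1.570000 - 2.530000)/(-0.369124 - (2.162419)) = 1.709978; f(y_2) = 0.015832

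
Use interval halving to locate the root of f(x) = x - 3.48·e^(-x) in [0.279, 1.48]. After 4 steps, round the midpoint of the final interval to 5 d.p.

f(0.279000) = -2.353759, f(1.480000) = 0.687821 (opposite signs)
step 1: m = 0.879500, f(m) = -0.564666 < 0 → root in [0.879500, 1.480000]
step 2: m = 1.179750, f(m) = 0.110153 > 0 → root in [0.879500, 1.179750]
step 3: m = 1.029625, f(m) = -0.213225 < 0 → root in [1.029625, 1.179750]
step 4: m = 1.104687, f(m) = -0.048287 < 0 → root in [1.104687, 1.179750]
Midpoint of [1.104687, 1.179750] = 1.142219

1.14222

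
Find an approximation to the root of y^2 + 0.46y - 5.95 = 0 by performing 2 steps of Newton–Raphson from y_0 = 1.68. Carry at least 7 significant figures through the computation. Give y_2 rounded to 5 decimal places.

2.22124

f'(y) = 2y + 0.46
y_0 = 1.680000: f = -2.354800, f' = 3.820000 → y_1 = 1.680000 - (-2.354800)/(3.820000) = 2.296440
y_1 = 2.296440: f = 0.379998, f' = 5.052880 → y_2 = 2.296440 - (0.379998)/(5.052880) = 2.221236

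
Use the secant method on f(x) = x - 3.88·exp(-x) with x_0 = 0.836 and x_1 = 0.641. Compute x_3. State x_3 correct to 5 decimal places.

Secant update: x_(k+1) = x_k − f(x_k)·(x_k − x_(k-1))/(f(x_k) − f(x_(k-1))).
f(x_0) = -0.845750, f(x_1) = -1.402850
x_2 = 0.641000 - (-1.402850)·(0.641000 - 0.836000)/(-1.402850 - (-0.845750)) = 1.132036; f(x_2) = -0.118784
x_3 = 1.132036 - (-0.118784)·(1.132036 - 0.641000)/(-0.118784 - (-1.402850)) = 1.177460; f(x_3) = -0.017814

1.17746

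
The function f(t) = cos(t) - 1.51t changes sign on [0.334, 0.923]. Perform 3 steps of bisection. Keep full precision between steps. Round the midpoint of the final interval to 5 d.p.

0.59169

f(0.334000) = 0.440399, f(0.923000) = -0.790299 (opposite signs)
step 1: m = 0.628500, f(m) = -0.140125 < 0 → root in [0.334000, 0.628500]
step 2: m = 0.481250, f(m) = 0.159730 > 0 → root in [0.481250, 0.628500]
step 3: m = 0.554875, f(m) = 0.012105 > 0 → root in [0.554875, 0.628500]
Midpoint of [0.554875, 0.628500] = 0.591688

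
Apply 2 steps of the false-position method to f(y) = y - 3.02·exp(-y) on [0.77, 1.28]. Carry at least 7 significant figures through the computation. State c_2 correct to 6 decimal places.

1.054539

f(0.770000) = -0.628299, f(1.280000) = 0.440327
step 1: c = 1.069855, f(c) = 0.033818 > 0 → new bracket [0.770000, 1.069855]
step 2: c = 1.054539, f(c) = 0.002514 > 0 → new bracket [0.770000, 1.054539]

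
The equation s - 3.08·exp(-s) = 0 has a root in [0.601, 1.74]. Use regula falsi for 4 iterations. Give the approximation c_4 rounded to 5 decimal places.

False-position update: c = (a·f(b) − b·f(a))/(f(b) − f(a)); replace the endpoint whose sign matches f(c).
f(0.601000) = -1.087650, f(1.740000) = 1.199397
step 1: c = 1.142674, f(c) = 0.160262 > 0 → new bracket [0.601000, 1.142674]
step 2: c = 1.073110, f(c) = 0.019924 > 0 → new bracket [0.601000, 1.073110]
step 3: c = 1.064617, f(c) = 0.002449 > 0 → new bracket [0.601000, 1.064617]
step 4: c = 1.063576, f(c) = 0.000301 > 0 → new bracket [0.601000, 1.063576]

1.06358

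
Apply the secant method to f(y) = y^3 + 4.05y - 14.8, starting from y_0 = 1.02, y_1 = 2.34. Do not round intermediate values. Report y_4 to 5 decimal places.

Secant update: y_(k+1) = y_k − f(y_k)·(y_k − y_(k-1))/(f(y_k) − f(y_(k-1))).
f(y_0) = -9.607792, f(y_1) = 7.489904
y_2 = 2.340000 - (7.489904)·(2.340000 - 1.020000)/(7.489904 - (-9.607792)) = 1.761754; f(y_2) = -2.196804
y_3 = 1.761754 - (-2.196804)·(1.761754 - 2.340000)/(-2.196804 - (7.489904)) = 1.892892; f(y_3) = -0.351483
y_4 = 1.892892 - (-0.351483)·(1.892892 - 1.761754)/(-0.351483 - (-2.196804)) = 1.917870; f(y_4) = 0.021730

1.91787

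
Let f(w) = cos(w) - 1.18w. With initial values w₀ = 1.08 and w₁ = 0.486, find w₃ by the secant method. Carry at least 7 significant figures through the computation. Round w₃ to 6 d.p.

0.666861

f(w_0) = -0.803072, f(w_1) = 0.310728
w_2 = 0.486000 - (0.310728)·(0.486000 - 1.080000)/(0.310728 - (-0.803072)) = 0.651714; f(w_2) = 0.026022
w_3 = 0.651714 - (0.026022)·(0.651714 - 0.486000)/(0.026022 - (0.310728)) = 0.666861; f(w_3) = -0.001128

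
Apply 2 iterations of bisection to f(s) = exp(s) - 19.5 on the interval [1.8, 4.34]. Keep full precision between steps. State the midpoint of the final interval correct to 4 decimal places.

2.7525

f(1.800000) = -13.450353, f(4.340000) = 57.207539 (opposite signs)
step 1: m = 3.070000, f(m) = 2.041903 > 0 → root in [1.800000, 3.070000]
step 2: m = 2.435000, f(m) = -8.084181 < 0 → root in [2.435000, 3.070000]
Midpoint of [2.435000, 3.070000] = 2.752500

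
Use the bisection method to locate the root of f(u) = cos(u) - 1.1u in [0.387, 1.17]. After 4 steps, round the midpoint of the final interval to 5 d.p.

f(0.387000) = 0.500345, f(1.170000) = -0.896848 (opposite signs)
step 1: m = 0.778500, f(m) = -0.144382 < 0 → root in [0.387000, 0.778500]
step 2: m = 0.582750, f(m) = 0.193927 > 0 → root in [0.582750, 0.778500]
step 3: m = 0.680625, f(m) = 0.028492 > 0 → root in [0.680625, 0.778500]
step 4: m = 0.729563, f(m) = -0.057053 < 0 → root in [0.680625, 0.729563]
Midpoint of [0.680625, 0.729563] = 0.705094

0.70509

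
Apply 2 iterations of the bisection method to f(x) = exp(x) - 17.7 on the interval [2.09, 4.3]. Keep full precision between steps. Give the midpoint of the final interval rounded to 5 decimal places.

f(2.090000) = -9.615085, f(4.300000) = 55.999794 (opposite signs)
step 1: m = 3.195000, f(m) = 6.710174 > 0 → root in [2.090000, 3.195000]
step 2: m = 2.642500, f(m) = -3.651720 < 0 → root in [2.642500, 3.195000]
Midpoint of [2.642500, 3.195000] = 2.918750

2.91875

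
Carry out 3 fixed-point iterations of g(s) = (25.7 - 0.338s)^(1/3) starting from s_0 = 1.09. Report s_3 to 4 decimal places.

2.9129

s_1 = g(1.090000) = 2.936888
s_2 = g(2.936888) = 2.912563
s_3 = g(2.912563) = 2.912886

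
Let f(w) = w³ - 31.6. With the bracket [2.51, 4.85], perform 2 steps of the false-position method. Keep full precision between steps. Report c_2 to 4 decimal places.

f(2.510000) = -15.786749, f(4.850000) = 82.484125
step 1: c = 2.885910, f(c) = -7.564769 < 0 → new bracket [2.885910, 4.850000]
step 2: c = 3.050908, f(c) = -3.202030 < 0 → new bracket [3.050908, 4.850000]

3.0509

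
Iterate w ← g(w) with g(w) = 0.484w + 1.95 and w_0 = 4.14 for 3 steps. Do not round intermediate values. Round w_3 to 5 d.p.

3.81999

w_1 = g(4.140000) = 3.953760
w_2 = g(3.953760) = 3.863620
w_3 = g(3.863620) = 3.819992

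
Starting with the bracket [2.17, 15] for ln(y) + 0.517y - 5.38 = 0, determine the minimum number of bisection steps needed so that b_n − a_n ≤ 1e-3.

Initial width b − a = 15 − 2.17 = 12.830000.
After n steps the width is (b−a)/2^n; need (b−a)/2^n ≤ 1e-3.
So n ≥ log₂(12.830000/1e-3) = log₂(12830.0000) ≈ 13.6472.
Hence n = 14.

14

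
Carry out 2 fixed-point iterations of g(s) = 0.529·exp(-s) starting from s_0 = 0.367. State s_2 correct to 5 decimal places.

0.36668

s_1 = g(0.367000) = 0.366496
s_2 = g(0.366496) = 0.366681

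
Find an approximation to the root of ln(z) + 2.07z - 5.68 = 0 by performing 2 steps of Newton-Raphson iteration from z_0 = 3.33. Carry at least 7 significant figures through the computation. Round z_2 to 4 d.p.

2.3344

f'(z) = 1/z + 2.07
z_0 = 3.330000: f = 2.416072, f' = 2.370300 → z_1 = 3.330000 - (2.416072)/(2.370300) = 2.310689
z_1 = 2.310689: f = -0.059327, f' = 2.502771 → z_2 = 2.310689 - (-0.059327)/(2.502771) = 2.334394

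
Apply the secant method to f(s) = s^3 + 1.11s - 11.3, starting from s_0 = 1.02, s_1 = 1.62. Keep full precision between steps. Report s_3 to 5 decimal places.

2.00547

Secant update: s_(k+1) = s_k − f(s_k)·(s_k − s_(k-1))/(f(s_k) − f(s_(k-1))).
f(s_0) = -9.106592, f(s_1) = -5.250272
s_2 = 1.620000 - (-5.250272)·(1.620000 - 1.020000)/(-5.250272 - (-9.106592)) = 2.436883; f(s_2) = 5.876128
s_3 = 2.436883 - (5.876128)·(2.436883 - 1.620000)/(5.876128 - (-5.250272)) = 2.005467; f(s_3) = -1.008149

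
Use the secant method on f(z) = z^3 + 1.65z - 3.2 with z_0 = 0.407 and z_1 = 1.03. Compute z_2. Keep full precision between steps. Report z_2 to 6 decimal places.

1.153727

f(z_0) = -2.461031, f(z_1) = -0.407773
z_2 = 1.030000 - (-0.407773)·(1.030000 - 0.407000)/(-0.407773 - (-2.461031)) = 1.153727; f(z_2) = 0.239357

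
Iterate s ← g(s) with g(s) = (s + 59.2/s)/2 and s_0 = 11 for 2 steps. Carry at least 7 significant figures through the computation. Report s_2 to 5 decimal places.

7.70922

s_1 = g(11.000000) = 8.190909
s_2 = g(8.190909) = 7.709217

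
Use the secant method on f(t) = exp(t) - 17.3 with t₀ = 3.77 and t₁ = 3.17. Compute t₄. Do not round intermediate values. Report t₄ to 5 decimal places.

2.85175

f(t_0) = 26.080065, f(t_1) = 6.507484
t_2 = 3.170000 - (6.507484)·(3.170000 - 3.770000)/(6.507484 - (26.080065)) = 2.970512; f(t_2) = 2.201906
t_3 = 2.970512 - (2.201906)·(2.970512 - 3.170000)/(2.201906 - (6.507484)) = 2.868493; f(t_3) = 0.310452
t_4 = 2.868493 - (0.310452)·(2.868493 - 2.970512)/(0.310452 - (2.201906)) = 2.851748; f(t_4) = 0.018022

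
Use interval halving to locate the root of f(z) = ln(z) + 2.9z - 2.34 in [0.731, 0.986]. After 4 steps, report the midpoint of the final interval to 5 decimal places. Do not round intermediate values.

f(0.731000) = -0.533442, f(0.986000) = 0.505301 (opposite signs)
step 1: m = 0.858500, f(m) = -0.002919 < 0 → root in [0.858500, 0.986000]
step 2: m = 0.922250, f(m) = 0.253586 > 0 → root in [0.858500, 0.922250]
step 3: m = 0.890375, f(m) = 0.125975 > 0 → root in [0.858500, 0.890375]
step 4: m = 0.874437, f(m) = 0.061694 > 0 → root in [0.858500, 0.874437]
Midpoint of [0.858500, 0.874437] = 0.866469

0.86647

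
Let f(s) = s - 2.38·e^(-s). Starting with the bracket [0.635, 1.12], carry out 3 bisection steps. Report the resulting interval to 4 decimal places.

[0.8775, 0.9381]

f(0.635000) = -0.626246, f(1.120000) = 0.343454 (opposite signs)
step 1: m = 0.877500, f(m) = -0.112154 < 0 → root in [0.877500, 1.120000]
step 2: m = 0.998750, f(m) = 0.122102 > 0 → root in [0.877500, 0.998750]
step 3: m = 0.938125, f(m) = 0.006686 > 0 → root in [0.877500, 0.938125]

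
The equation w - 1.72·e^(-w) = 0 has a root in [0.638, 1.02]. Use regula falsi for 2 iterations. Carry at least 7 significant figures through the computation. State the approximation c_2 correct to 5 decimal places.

0.78498

f(0.638000) = -0.270759, f(1.020000) = 0.399777
step 1: c = 0.792250, f(c) = 0.013391 > 0 → new bracket [0.638000, 0.792250]
step 2: c = 0.784981, f(c) = 0.000439 > 0 → new bracket [0.638000, 0.784981]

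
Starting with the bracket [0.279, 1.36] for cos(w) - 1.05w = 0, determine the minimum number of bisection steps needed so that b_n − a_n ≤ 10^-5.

Initial width b − a = 1.36 − 0.279 = 1.081000.
After n steps the width is (b−a)/2^n; need (b−a)/2^n ≤ 10^-5.
So n ≥ log₂(1.081000/10^-5) = log₂(108100.0000) ≈ 16.7220.
Hence n = 17.

17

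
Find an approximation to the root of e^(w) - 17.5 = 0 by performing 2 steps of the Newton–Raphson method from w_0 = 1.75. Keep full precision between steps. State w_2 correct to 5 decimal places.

f'(w) = e^(w)
w_0 = 1.750000: f = -11.745397, f' = 5.754603 → w_1 = 1.750000 - (-11.745397)/(5.754603) = 3.791044
w_1 = 3.791044: f = 26.802629, f' = 44.302629 → w_2 = 3.791044 - (26.802629)/(44.302629) = 3.186054

3.18605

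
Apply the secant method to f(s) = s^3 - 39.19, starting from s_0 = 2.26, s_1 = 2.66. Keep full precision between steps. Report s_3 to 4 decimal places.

3.3084

f(s_0) = -27.646824, f(s_1) = -20.368904
s_2 = 2.660000 - (-20.368904)·(2.660000 - 2.260000)/(-20.368904 - (-27.646824)) = 3.779490; f(s_2) = 14.798311
s_3 = 3.779490 - (14.798311)·(3.779490 - 2.660000)/(14.798311 - (-20.368904)) = 3.308411; f(s_3) = -2.977527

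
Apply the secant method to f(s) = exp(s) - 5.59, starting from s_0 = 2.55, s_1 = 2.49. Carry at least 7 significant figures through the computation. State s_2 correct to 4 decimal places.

Secant update: s_(k+1) = s_k − f(s_k)·(s_k − s_(k-1))/(f(s_k) − f(s_(k-1))).
f(s_0) = 7.217104, f(s_1) = 6.471276
s_2 = 2.490000 - (6.471276)·(2.490000 - 2.550000)/(6.471276 - (7.217104)) = 1.969402; f(s_2) = 1.576388

1.9694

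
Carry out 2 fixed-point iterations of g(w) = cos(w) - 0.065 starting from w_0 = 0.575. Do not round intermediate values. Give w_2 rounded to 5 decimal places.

w_1 = g(0.575000) = 0.774192
w_2 = g(0.774192) = 0.649986

0.64999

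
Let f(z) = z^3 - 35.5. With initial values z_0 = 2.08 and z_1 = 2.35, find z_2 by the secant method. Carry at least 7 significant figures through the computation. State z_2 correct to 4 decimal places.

f(z_0) = -26.501088, f(z_1) = -22.522125
z_2 = 2.350000 - (-22.522125)·(2.350000 - 2.080000)/(-22.522125 - (-26.501088)) = 3.878281; f(z_2) = 22.833473

3.8783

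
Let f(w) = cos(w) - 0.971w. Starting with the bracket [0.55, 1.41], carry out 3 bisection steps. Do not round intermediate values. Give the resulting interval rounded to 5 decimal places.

f(0.550000) = 0.318475, f(1.410000) = -1.209006 (opposite signs)
step 1: m = 0.980000, f(m) = -0.394557 < 0 → root in [0.550000, 0.980000]
step 2: m = 0.765000, f(m) = -0.021433 < 0 → root in [0.550000, 0.765000]
step 3: m = 0.657500, f(m) = 0.153090 > 0 → root in [0.657500, 0.765000]

[0.65750, 0.76500]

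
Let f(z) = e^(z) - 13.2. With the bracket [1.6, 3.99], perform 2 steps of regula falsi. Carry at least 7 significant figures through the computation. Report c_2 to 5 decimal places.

f(1.600000) = -8.246968, f(3.990000) = 40.854889
step 1: c = 2.001416, f(c) = -5.800476 < 0 → new bracket [2.001416, 3.990000]
step 2: c = 2.248648, f(c) = -3.725079 < 0 → new bracket [2.248648, 3.990000]

2.24865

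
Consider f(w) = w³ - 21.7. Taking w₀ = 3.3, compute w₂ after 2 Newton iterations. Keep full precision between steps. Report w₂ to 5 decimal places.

2.79119

f'(w) = 3w²
w_0 = 3.300000: f = 14.237000, f' = 32.670000 → w_1 = 3.300000 - (14.237000)/(32.670000) = 2.864218
w_1 = 2.864218: f = 1.797312, f' = 24.611233 → w_2 = 2.864218 - (1.797312)/(24.611233) = 2.791190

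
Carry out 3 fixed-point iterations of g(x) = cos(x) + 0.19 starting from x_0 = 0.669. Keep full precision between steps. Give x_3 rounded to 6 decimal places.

0.920577

x_1 = g(0.669000) = 0.974442
x_2 = g(0.974442) = 0.751630
x_3 = g(0.751630) = 0.920577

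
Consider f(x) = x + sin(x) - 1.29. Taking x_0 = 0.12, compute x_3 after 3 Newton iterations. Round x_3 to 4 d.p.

f'(x) = 1 + cos(x)
x_0 = 0.120000: f = -1.050288, f' = 1.992809 → x_1 = 0.120000 - (-1.050288)/(1.992809) = 0.647039
x_1 = 0.647039: f = -0.040135, f' = 1.797872 → x_2 = 0.647039 - (-0.040135)/(1.797872) = 0.669362
x_2 = 0.669362: f = -0.000152, f' = 1.784218 → x_3 = 0.669362 - (-0.000152)/(1.784218) = 0.669447

0.6694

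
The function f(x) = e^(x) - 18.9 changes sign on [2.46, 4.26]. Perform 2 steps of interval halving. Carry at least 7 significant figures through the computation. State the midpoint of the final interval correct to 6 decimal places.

f(2.460000) = -7.195188, f(4.260000) = 51.909983 (opposite signs)
step 1: m = 3.360000, f(m) = 9.889191 > 0 → root in [2.460000, 3.360000]
step 2: m = 2.910000, f(m) = -0.543201 < 0 → root in [2.910000, 3.360000]
Midpoint of [2.910000, 3.360000] = 3.135000

3.135000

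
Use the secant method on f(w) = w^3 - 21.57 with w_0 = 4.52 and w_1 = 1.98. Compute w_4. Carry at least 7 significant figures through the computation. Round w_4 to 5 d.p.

f(w_0) = 70.775408, f(w_1) = -13.807608
w_2 = 1.980000 - (-13.807608)·(1.980000 - 4.520000)/(-13.807608 - (70.775408)) = 2.394638; f(w_2) = -7.838450
w_3 = 2.394638 - (-7.838450)·(2.394638 - 1.980000)/(-7.838450 - (-13.807608)) = 2.939123; f(w_3) = 3.819454
w_4 = 2.939123 - (3.819454)·(2.939123 - 2.394638)/(3.819454 - (-7.838450)) = 2.760735; f(w_4) = -0.528631

2.76073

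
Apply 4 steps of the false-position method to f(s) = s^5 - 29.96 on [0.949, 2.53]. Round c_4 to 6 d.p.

1.912582

f(0.949000) = -29.190283, f(2.530000) = 73.697948
step 1: c = 1.397543, f(c) = -24.628781 < 0 → new bracket [1.397543, 2.530000]
step 2: c = 1.681200, f(c) = -16.529354 < 0 → new bracket [1.681200, 2.530000]
step 3: c = 1.836697, f(c) = -9.057987 < 0 → new bracket [1.836697, 2.530000]
step 4: c = 1.912582, f(c) = -4.368207 < 0 → new bracket [1.912582, 2.530000]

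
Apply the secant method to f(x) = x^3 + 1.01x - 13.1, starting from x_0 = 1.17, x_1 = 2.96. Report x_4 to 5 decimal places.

2.22996

f(x_0) = -10.316687, f(x_1) = 15.823936
x_2 = 2.960000 - (15.823936)·(2.960000 - 1.170000)/(15.823936 - (-10.316687)) = 1.876443; f(x_2) = -4.597761
x_3 = 1.876443 - (-4.597761)·(1.876443 - 2.960000)/(-4.597761 - (15.823936)) = 2.120396; f(x_3) = -1.424926
x_4 = 2.120396 - (-1.424926)·(2.120396 - 1.876443)/(-1.424926 - (-4.597761)) = 2.229956; f(x_4) = 0.241169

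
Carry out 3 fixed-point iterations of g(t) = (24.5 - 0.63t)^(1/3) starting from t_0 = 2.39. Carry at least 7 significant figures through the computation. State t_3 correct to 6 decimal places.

t_1 = g(2.390000) = 2.843632
t_2 = g(2.843632) = 2.831802
t_3 = g(2.831802) = 2.832112

2.832112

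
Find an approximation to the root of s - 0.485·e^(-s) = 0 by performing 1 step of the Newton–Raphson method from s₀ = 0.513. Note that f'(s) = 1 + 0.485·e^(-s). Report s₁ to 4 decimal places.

Newton update: s ← s − f(s)/f'(s).
s_0 = 0.513000: f = 0.222632, f' = 1.290368 → s_1 = 0.513000 - (0.222632)/(1.290368) = 0.340466

0.3405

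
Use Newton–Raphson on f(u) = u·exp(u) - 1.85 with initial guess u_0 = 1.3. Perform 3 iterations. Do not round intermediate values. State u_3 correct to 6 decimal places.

Newton update: u ← u − f(u)/f'(u).
f'(u) = (u + 1)·exp(u)
u_0 = 1.300000: f = 2.920086, f' = 8.439382 → u_1 = 1.300000 - (2.920086)/(8.439382) = 0.953993
u_1 = 0.953993: f = 0.626618, f' = 5.072673 → u_2 = 0.953993 - (0.626618)/(5.072673) = 0.830465
u_2 = 0.830465: f = 0.055406, f' = 4.199791 → u_3 = 0.830465 - (0.055406)/(4.199791) = 0.817272

0.817272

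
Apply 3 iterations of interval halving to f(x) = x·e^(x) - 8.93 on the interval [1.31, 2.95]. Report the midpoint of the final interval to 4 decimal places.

1.6175

f(1.310000) = -4.074912, f(2.950000) = 47.432563 (opposite signs)
step 1: m = 2.130000, f(m) = 8.993666 > 0 → root in [1.310000, 2.130000]
step 2: m = 1.720000, f(m) = 0.675389 > 0 → root in [1.310000, 1.720000]
step 3: m = 1.515000, f(m) = -2.037627 < 0 → root in [1.515000, 1.720000]
Midpoint of [1.515000, 1.720000] = 1.617500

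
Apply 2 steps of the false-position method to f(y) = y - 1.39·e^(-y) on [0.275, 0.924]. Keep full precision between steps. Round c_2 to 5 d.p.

False-position update: c = (a·f(b) − b·f(a))/(f(b) − f(a)); replace the endpoint whose sign matches f(c).
f(0.275000) = -0.780805, f(0.924000) = 0.372270
step 1: c = 0.714471, f(c) = 0.034133 > 0 → new bracket [0.275000, 0.714471]
step 2: c = 0.696063, f(c) = 0.003087 > 0 → new bracket [0.275000, 0.696063]

0.69606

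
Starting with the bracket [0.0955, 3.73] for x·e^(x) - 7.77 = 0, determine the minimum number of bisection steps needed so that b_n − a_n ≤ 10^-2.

9

Initial width b − a = 3.73 − 0.0955 = 3.634500.
After n steps the width is (b−a)/2^n; need (b−a)/2^n ≤ 10^-2.
So n ≥ log₂(3.634500/10^-2) = log₂(363.4500) ≈ 8.5056.
Hence n = 9.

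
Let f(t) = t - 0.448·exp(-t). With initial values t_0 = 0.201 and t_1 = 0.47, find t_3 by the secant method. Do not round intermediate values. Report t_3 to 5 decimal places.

0.32397

f(t_0) = -0.165425, f(t_1) = 0.189999
t_2 = 0.470000 - (0.189999)·(0.470000 - 0.201000)/(0.189999 - (-0.165425)) = 0.326201; f(t_2) = 0.002897
t_3 = 0.326201 - (0.002897)·(0.326201 - 0.470000)/(0.002897 - (0.189999)) = 0.323974; f(t_3) = -0.000050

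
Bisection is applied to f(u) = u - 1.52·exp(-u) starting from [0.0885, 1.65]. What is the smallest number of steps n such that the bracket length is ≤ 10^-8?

Initial width b − a = 1.65 − 0.0885 = 1.561500.
After n steps the width is (b−a)/2^n; need (b−a)/2^n ≤ 10^-8.
So n ≥ log₂(1.561500/10^-8) = log₂(156150000.0000) ≈ 27.2184.
Hence n = 28.

28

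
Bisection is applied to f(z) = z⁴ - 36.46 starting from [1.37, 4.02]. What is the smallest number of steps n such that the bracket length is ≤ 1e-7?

Initial width b − a = 4.02 − 1.37 = 2.650000.
After n steps the width is (b−a)/2^n; need (b−a)/2^n ≤ 1e-7.
So n ≥ log₂(2.650000/1e-7) = log₂(26500000.0000) ≈ 24.6595.
Hence n = 25.

25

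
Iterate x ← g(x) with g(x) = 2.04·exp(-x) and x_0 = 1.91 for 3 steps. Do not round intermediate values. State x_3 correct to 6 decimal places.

x_1 = g(1.910000) = 0.302084
x_2 = g(0.302084) = 1.508123
x_3 = g(1.508123) = 0.451503

0.451503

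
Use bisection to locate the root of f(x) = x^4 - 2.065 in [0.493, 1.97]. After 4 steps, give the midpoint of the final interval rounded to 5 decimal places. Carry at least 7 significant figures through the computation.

f(0.493000) = -2.005927, f(1.970000) = 12.996385 (opposite signs)
step 1: m = 1.231500, f(m) = 0.235052 > 0 → root in [0.493000, 1.231500]
step 2: m = 0.862250, f(m) = -1.512245 < 0 → root in [0.862250, 1.231500]
step 3: m = 1.046875, f(m) = -0.863900 < 0 → root in [1.046875, 1.231500]
step 4: m = 1.139188, f(m) = -0.380850 < 0 → root in [1.139188, 1.231500]
Midpoint of [1.139188, 1.231500] = 1.185344

1.18534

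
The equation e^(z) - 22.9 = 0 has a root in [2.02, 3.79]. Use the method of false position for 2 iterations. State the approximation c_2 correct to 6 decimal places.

f(2.020000) = -15.361675, f(3.790000) = 21.356400
step 1: c = 2.760512, f(c) = -7.092070 < 0 → new bracket [2.760512, 3.790000]
step 2: c = 3.017158, f(c) = -2.466856 < 0 → new bracket [3.017158, 3.790000]

3.017158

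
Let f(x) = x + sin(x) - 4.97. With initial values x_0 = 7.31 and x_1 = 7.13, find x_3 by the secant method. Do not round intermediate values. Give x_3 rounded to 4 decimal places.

5.5697

Secant update: x_(k+1) = x_k − f(x_k)·(x_k − x_(k-1))/(f(x_k) − f(x_(k-1))).
f(x_0) = 3.195655, f(x_1) = 2.909174
x_2 = 7.130000 - (2.909174)·(7.130000 - 7.310000)/(2.909174 - (3.195655)) = 5.302122; f(x_2) = -0.498968
x_3 = 5.302122 - (-0.498968)·(5.302122 - 7.130000)/(-0.498968 - (2.909174)) = 5.569731; f(x_3) = -0.054718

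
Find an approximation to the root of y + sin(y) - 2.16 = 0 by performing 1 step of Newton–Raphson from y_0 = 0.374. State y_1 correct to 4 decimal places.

1.1098

Newton update: y ← y − f(y)/f'(y).
f'(y) = 1 + cos(y)
y_0 = 0.374000: f = -1.420658, f' = 1.930873 → y_1 = 0.374000 - (-1.420658)/(1.930873) = 1.109759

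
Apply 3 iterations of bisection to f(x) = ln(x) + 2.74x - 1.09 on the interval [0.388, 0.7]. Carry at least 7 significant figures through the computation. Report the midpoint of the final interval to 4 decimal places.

f(0.388000) = -0.973630, f(0.700000) = 0.471325 (opposite signs)
step 1: m = 0.544000, f(m) = -0.208246 < 0 → root in [0.544000, 0.700000]
step 2: m = 0.622000, f(m) = 0.139465 > 0 → root in [0.544000, 0.622000]
step 3: m = 0.583000, f(m) = -0.032148 < 0 → root in [0.583000, 0.622000]
Midpoint of [0.583000, 0.622000] = 0.602500

0.6025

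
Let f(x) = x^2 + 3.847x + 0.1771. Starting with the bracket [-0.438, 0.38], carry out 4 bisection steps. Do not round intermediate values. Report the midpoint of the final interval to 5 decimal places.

f(-0.438000) = -1.316042, f(0.380000) = 1.783360 (opposite signs)
step 1: m = -0.029000, f(m) = 0.066378 > 0 → root in [-0.438000, -0.029000]
step 2: m = -0.233500, f(m) = -0.666652 < 0 → root in [-0.233500, -0.029000]
step 3: m = -0.131250, f(m) = -0.310592 < 0 → root in [-0.131250, -0.029000]
step 4: m = -0.080125, f(m) = -0.124721 < 0 → root in [-0.080125, -0.029000]
Midpoint of [-0.080125, -0.029000] = -0.054562

-0.05456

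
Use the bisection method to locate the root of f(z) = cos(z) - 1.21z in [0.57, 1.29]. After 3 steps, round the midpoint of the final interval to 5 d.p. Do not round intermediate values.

0.61500

f(0.570000) = 0.152201, f(1.290000) = -1.283779 (opposite signs)
step 1: m = 0.930000, f(m) = -0.527466 < 0 → root in [0.570000, 0.930000]
step 2: m = 0.750000, f(m) = -0.175811 < 0 → root in [0.570000, 0.750000]
step 3: m = 0.660000, f(m) = -0.008608 < 0 → root in [0.570000, 0.660000]
Midpoint of [0.570000, 0.660000] = 0.615000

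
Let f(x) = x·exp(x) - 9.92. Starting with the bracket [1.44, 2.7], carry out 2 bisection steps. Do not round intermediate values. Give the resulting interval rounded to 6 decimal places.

f(1.440000) = -3.842198, f(2.700000) = 30.255276 (opposite signs)
step 1: m = 2.070000, f(m) = 6.484384 > 0 → root in [1.440000, 2.070000]
step 2: m = 1.755000, f(m) = 0.229951 > 0 → root in [1.440000, 1.755000]

[1.440000, 1.755000]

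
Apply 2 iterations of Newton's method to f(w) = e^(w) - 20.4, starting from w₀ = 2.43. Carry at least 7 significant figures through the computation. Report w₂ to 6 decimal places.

f'(w) = e^(w)
w_0 = 2.430000: f = -9.041118, f' = 11.358882 → w_1 = 2.430000 - (-9.041118)/(11.358882) = 3.225951
w_1 = 3.225951: f = 4.777516, f' = 25.177516 → w_2 = 3.225951 - (4.777516)/(25.177516) = 3.036198

3.036198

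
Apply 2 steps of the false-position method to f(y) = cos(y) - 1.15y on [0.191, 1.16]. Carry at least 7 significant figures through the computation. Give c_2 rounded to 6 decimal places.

0.673152

f(0.191000) = 0.762165, f(1.160000) = -0.934660
step 1: c = 0.626247, f(c) = 0.090049 > 0 → new bracket [0.626247, 1.160000]
step 2: c = 0.673152, f(c) = 0.007736 > 0 → new bracket [0.673152, 1.160000]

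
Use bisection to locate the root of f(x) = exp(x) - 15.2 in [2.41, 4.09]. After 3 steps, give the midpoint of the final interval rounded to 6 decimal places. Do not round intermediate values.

f(2.410000) = -4.066039, f(4.090000) = 44.539892 (opposite signs)
step 1: m = 3.250000, f(m) = 10.590340 > 0 → root in [2.410000, 3.250000]
step 2: m = 2.830000, f(m) = 1.745461 > 0 → root in [2.410000, 2.830000]
step 3: m = 2.620000, f(m) = -1.464276 < 0 → root in [2.620000, 2.830000]
Midpoint of [2.620000, 2.830000] = 2.725000

2.725000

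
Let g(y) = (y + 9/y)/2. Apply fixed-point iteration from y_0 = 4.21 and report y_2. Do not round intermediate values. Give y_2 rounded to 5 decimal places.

y_1 = g(4.210000) = 3.173884
y_2 = g(3.173884) = 3.004763

3.00476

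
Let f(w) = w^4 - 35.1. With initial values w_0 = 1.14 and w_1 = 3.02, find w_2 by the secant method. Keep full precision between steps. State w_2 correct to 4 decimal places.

f(w_0) = -33.411040, f(w_1) = 48.081696
w_2 = 3.020000 - (48.081696)·(3.020000 - 1.140000)/(48.081696 - (-33.411040)) = 1.910777; f(w_2) = -21.769687

1.9108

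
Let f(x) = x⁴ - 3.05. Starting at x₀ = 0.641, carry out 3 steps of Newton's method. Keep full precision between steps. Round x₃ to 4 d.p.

1.9597

Newton update: x ← x − f(x)/f'(x).
f'(x) = 4x³
x_0 = 0.641000: f = -2.881177, f' = 1.053499 → x_1 = 0.641000 - (-2.881177)/(1.053499) = 3.375865
x_1 = 3.375865: f = 126.829341, f' = 153.891648 → x_2 = 3.375865 - (126.829341)/(153.891648) = 2.551718
x_2 = 2.551718: f = 39.346541, f' = 66.459614 → x_3 = 2.551718 - (39.346541)/(66.459614) = 1.959681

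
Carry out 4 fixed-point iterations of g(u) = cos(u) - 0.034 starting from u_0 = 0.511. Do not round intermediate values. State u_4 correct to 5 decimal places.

0.68307

u_1 = g(0.511000) = 0.838256
u_2 = g(0.838256) = 0.634761
u_3 = g(0.634761) = 0.771214
u_4 = g(0.771214) = 0.683065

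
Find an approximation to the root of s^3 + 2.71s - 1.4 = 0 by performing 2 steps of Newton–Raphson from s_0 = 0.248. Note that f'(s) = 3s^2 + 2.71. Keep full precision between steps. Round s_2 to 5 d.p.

Newton update: s ← s − f(s)/f'(s).
s_0 = 0.248000: f = -0.712667, f' = 2.894512 → s_1 = 0.248000 - (-0.712667)/(2.894512) = 0.494213
s_1 = 0.494213: f = 0.060028, f' = 3.442740 → s_2 = 0.494213 - (0.060028)/(3.442740) = 0.476777

0.47678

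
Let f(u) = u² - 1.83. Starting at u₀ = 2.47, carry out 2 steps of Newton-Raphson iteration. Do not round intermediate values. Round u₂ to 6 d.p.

1.372658

Newton update: u ← u − f(u)/f'(u).
f'(u) = 2u
u_0 = 2.470000: f = 4.270900, f' = 4.940000 → u_1 = 2.470000 - (4.270900)/(4.940000) = 1.605445
u_1 = 1.605445: f = 0.747455, f' = 3.210891 → u_2 = 1.605445 - (0.747455)/(3.210891) = 1.372658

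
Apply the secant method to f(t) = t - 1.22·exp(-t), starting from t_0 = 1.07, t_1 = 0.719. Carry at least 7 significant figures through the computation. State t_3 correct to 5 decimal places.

f(t_0) = 0.651530, f(t_1) = 0.124568
t_2 = 0.719000 - (0.124568)·(0.719000 - 1.070000)/(0.124568 - (0.651530)) = 0.636027; f(t_2) = -0.009830
t_3 = 0.636027 - (-0.009830)·(0.636027 - 0.719000)/(-0.009830 - (0.124568)) = 0.642096; f(t_3) = 0.000146

0.64210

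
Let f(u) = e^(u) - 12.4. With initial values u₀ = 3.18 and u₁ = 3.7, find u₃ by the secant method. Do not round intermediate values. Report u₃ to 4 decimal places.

2.6531

Secant update: u_(k+1) = u_k − f(u_k)·(u_k − u_(k-1))/(f(u_k) − f(u_(k-1))).
f(u_0) = 11.646754, f(u_1) = 28.047304
u_2 = 3.700000 - (28.047304)·(3.700000 - 3.180000)/(28.047304 - (11.646754)) = 2.810725; f(u_2) = 4.221966
u_3 = 2.810725 - (4.221966)·(2.810725 - 3.700000)/(4.221966 - (28.047304)) = 2.653141; f(u_3) = 1.798570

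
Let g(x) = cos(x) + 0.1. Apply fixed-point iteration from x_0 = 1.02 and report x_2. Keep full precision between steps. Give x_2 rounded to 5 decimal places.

x_1 = g(1.020000) = 0.623366
x_2 = g(0.623366) = 0.911918

0.91192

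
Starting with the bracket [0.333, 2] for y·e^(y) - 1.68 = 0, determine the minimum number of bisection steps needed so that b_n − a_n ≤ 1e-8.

Initial width b − a = 2 − 0.333 = 1.667000.
After n steps the width is (b−a)/2^n; need (b−a)/2^n ≤ 1e-8.
So n ≥ log₂(1.667000/1e-8) = log₂(166700000.0000) ≈ 27.3127.
Hence n = 28.

28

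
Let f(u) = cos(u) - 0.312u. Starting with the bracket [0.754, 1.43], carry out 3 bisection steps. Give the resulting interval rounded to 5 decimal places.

[1.17650, 1.26100]

f(0.754000) = 0.493708, f(1.430000) = -0.305828 (opposite signs)
step 1: m = 1.092000, f(m) = 0.120007 > 0 → root in [1.092000, 1.430000]
step 2: m = 1.261000, f(m) = -0.088567 < 0 → root in [1.092000, 1.261000]
step 3: m = 1.176500, f(m) = 0.017091 > 0 → root in [1.176500, 1.261000]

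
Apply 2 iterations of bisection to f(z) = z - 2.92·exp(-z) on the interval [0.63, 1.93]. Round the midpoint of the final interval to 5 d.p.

f(0.630000) = -0.925168, f(1.930000) = 1.506167 (opposite signs)
step 1: m = 1.280000, f(m) = 0.468131 > 0 → root in [0.630000, 1.280000]
step 2: m = 0.955000, f(m) = -0.168651 < 0 → root in [0.955000, 1.280000]
Midpoint of [0.955000, 1.280000] = 1.117500

1.11750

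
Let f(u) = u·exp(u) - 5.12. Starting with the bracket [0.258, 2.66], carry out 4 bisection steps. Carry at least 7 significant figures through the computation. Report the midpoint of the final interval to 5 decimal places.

1.38394

f(0.258000) = -4.786061, f(2.660000) = 32.908129 (opposite signs)
step 1: m = 1.459000, f(m) = 1.156116 > 0 → root in [0.258000, 1.459000]
step 2: m = 0.858500, f(m) = -3.094267 < 0 → root in [0.858500, 1.459000]
step 3: m = 1.158750, f(m) = -1.428282 < 0 → root in [1.158750, 1.459000]
step 4: m = 1.308875, f(m) = -0.274536 < 0 → root in [1.308875, 1.459000]
Midpoint of [1.308875, 1.459000] = 1.383938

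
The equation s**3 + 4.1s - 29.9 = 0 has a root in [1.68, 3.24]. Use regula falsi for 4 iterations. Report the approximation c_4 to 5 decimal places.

f(1.680000) = -18.270368, f(3.240000) = 17.396224
step 1: c = 2.479117, f(c) = -4.498919 < 0 → new bracket [2.479117, 3.240000]
step 2: c = 2.635460, f(c) = -0.789638 < 0 → new bracket [2.635460, 3.240000]
step 3: c = 2.661709, f(c) = -0.129592 < 0 → new bracket [2.661709, 3.240000]
step 4: c = 2.665985, f(c) = -0.021030 < 0 → new bracket [2.665985, 3.240000]

2.66599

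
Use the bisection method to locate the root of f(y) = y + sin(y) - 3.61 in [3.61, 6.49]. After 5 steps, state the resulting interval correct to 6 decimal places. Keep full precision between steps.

[4.600000, 4.690000]

f(3.610000) = -0.451466, f(6.490000) = 3.085344 (opposite signs)
step 1: m = 5.050000, f(m) = 0.496451 > 0 → root in [3.610000, 5.050000]
step 2: m = 4.330000, f(m) = -0.207776 < 0 → root in [4.330000, 5.050000]
step 3: m = 4.690000, f(m) = 0.080251 > 0 → root in [4.330000, 4.690000]
step 4: m = 4.510000, f(m) = -0.079589 < 0 → root in [4.510000, 4.690000]
step 5: m = 4.600000, f(m) = -0.003691 < 0 → root in [4.600000, 4.690000]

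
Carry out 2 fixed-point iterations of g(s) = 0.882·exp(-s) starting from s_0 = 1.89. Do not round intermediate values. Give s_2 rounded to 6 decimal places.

s_1 = g(1.890000) = 0.133245
s_2 = g(0.133245) = 0.771971

0.771971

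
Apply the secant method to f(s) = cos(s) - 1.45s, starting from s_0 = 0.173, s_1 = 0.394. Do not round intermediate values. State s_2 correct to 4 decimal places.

f(s_0) = 0.734223, f(s_1) = 0.352081
s_2 = 0.394000 - (0.352081)·(0.394000 - 0.173000)/(0.352081 - (0.734223)) = 0.597615; f(s_2) = -0.039862

0.5976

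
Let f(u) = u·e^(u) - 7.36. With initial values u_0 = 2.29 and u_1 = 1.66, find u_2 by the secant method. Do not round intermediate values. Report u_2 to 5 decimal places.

f(u_0) = 15.253607, f(u_1) = 1.370456
u_2 = 1.660000 - (1.370456)·(1.660000 - 2.290000)/(1.370456 - (15.253607)) = 1.597810; f(u_2) = 0.536697

1.59781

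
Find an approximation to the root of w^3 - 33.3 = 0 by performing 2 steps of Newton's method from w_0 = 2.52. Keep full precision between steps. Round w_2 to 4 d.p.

f'(w) = 3w^2
w_0 = 2.520000: f = -17.296992, f' = 19.051200 → w_1 = 2.520000 - (-17.296992)/(19.051200) = 3.427921
w_1 = 3.427921: f = 6.980288, f' = 35.251935 → w_2 = 3.427921 - (6.980288)/(35.251935) = 3.229910

3.2299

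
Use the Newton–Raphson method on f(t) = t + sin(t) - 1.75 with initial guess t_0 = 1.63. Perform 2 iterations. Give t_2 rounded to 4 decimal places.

f'(t) = 1 + cos(t)
t_0 = 1.630000: f = 0.878248, f' = 0.940831 → t_1 = 1.630000 - (0.878248)/(0.940831) = 0.696519
t_1 = 0.696519: f = -0.411930, f' = 1.767080 → t_2 = 0.696519 - (-0.411930)/(1.767080) = 0.929632

0.9296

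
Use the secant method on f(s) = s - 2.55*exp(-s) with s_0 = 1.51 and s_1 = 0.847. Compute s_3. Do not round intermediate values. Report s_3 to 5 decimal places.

0.96877

f(s_0) = 0.946680, f(s_1) = -0.246183
s_2 = 0.847000 - (-0.246183)·(0.847000 - 1.510000)/(-0.246183 - (0.946680)) = 0.983830; f(s_2) = 0.030445
s_3 = 0.983830 - (0.030445)·(0.983830 - 0.847000)/(0.030445 - (-0.246183)) = 0.968771; f(s_3) = 0.000920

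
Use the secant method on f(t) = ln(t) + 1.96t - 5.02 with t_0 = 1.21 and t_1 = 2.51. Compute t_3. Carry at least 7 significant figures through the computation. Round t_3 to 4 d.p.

2.1665

Secant update: t_(k+1) = t_k − f(t_k)·(t_k − t_(k-1))/(f(t_k) − f(t_(k-1))).
f(t_0) = -2.457780, f(t_1) = 0.819883
t_2 = 2.510000 - (0.819883)·(2.510000 - 1.210000)/(0.819883 - (-2.457780)) = 2.184815; f(t_2) = 0.043768
t_3 = 2.184815 - (0.043768)·(2.184815 - 2.510000)/(0.043768 - (0.819883)) = 2.166476; f(t_3) = -0.000604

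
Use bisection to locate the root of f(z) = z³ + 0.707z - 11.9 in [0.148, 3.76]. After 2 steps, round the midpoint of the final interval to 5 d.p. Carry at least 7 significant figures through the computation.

2.40550

f(0.148000) = -11.792122, f(3.760000) = 43.915696 (opposite signs)
step 1: m = 1.954000, f(m) = -3.057923 < 0 → root in [1.954000, 3.760000]
step 2: m = 2.857000, f(m) = 13.440016 > 0 → root in [1.954000, 2.857000]
Midpoint of [1.954000, 2.857000] = 2.405500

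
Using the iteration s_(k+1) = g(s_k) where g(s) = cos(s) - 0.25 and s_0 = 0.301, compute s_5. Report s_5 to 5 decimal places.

s_1 = g(0.301000) = 0.705040
s_2 = g(0.705040) = 0.511585
s_3 = g(0.511585) = 0.621969
s_4 = g(0.621969) = 0.562733
s_5 = g(0.562733) = 0.595800

0.59580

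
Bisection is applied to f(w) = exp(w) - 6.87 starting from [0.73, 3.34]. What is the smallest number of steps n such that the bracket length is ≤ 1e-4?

Initial width b − a = 3.34 − 0.73 = 2.610000.
After n steps the width is (b−a)/2^n; need (b−a)/2^n ≤ 1e-4.
So n ≥ log₂(2.610000/1e-4) = log₂(26100.0000) ≈ 14.6718.
Hence n = 15.

15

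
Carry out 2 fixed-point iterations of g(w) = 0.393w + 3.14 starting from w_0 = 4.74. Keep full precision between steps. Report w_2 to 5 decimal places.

w_1 = g(4.740000) = 5.002820
w_2 = g(5.002820) = 5.106108

5.10611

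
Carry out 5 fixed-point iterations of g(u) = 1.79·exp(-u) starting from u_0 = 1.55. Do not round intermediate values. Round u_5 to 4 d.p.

0.6217

u_1 = g(1.550000) = 0.379924
u_2 = g(0.379924) = 1.224205
u_3 = g(1.224205) = 0.526244
u_4 = g(0.526244) = 1.057567
u_5 = g(1.057567) = 0.621666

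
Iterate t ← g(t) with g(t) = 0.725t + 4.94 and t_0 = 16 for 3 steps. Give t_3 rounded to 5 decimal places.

17.21534

t_1 = g(16.000000) = 16.540000
t_2 = g(16.540000) = 16.931500
t_3 = g(16.931500) = 17.215338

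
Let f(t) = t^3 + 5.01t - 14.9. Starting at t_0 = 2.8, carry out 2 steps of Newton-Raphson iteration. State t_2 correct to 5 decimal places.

1.82556

f'(t) = 3t^2 + 5.01
t_0 = 2.800000: f = 21.080000, f' = 28.530000 → t_1 = 2.800000 - (21.080000)/(28.530000) = 2.061129
t_1 = 2.061129: f = 4.182447, f' = 17.754754 → t_2 = 2.061129 - (4.182447)/(17.754754) = 1.825561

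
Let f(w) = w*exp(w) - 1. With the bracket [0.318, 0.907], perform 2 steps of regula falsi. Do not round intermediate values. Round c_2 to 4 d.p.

False-position update: c = (a·f(b) − b·f(a))/(f(b) − f(a)); replace the endpoint whose sign matches f(c).
f(0.318000) = -0.562948, f(0.907000) = 1.246531
step 1: c = 0.501244, f(c) = -0.172559 < 0 → new bracket [0.501244, 0.907000]
step 2: c = 0.550583, f(c) = -0.045143 < 0 → new bracket [0.550583, 0.907000]

0.5506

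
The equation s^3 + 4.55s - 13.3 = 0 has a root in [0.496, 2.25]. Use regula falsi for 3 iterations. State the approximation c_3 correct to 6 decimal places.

1.740246

False-position update: c = (a·f(b) − b·f(a))/(f(b) − f(a)); replace the endpoint whose sign matches f(c).
f(0.496000) = -10.921176, f(2.250000) = 8.328125
step 1: c = 1.491140, f(c) = -3.199769 < 0 → new bracket [1.491140, 2.250000]
step 2: c = 1.701775, f(c) = -0.628523 < 0 → new bracket [1.701775, 2.250000]
step 3: c = 1.740246, f(c) = -0.111625 < 0 → new bracket [1.740246, 2.250000]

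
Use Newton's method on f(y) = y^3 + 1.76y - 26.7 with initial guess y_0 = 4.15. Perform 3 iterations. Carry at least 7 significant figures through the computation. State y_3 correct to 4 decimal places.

Newton update: y ← y − f(y)/f'(y).
f'(y) = 3y^2 + 1.76
y_0 = 4.150000: f = 52.077375, f' = 53.427500 → y_1 = 4.150000 - (52.077375)/(53.427500) = 3.175270
y_1 = 3.175270: f = 10.902633, f' = 32.007023 → y_2 = 3.175270 - (10.902633)/(32.007023) = 2.834638
y_2 = 2.834638: f = 1.065761, f' = 25.865513 → y_3 = 2.834638 - (1.065761)/(25.865513) = 2.793434

2.7934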